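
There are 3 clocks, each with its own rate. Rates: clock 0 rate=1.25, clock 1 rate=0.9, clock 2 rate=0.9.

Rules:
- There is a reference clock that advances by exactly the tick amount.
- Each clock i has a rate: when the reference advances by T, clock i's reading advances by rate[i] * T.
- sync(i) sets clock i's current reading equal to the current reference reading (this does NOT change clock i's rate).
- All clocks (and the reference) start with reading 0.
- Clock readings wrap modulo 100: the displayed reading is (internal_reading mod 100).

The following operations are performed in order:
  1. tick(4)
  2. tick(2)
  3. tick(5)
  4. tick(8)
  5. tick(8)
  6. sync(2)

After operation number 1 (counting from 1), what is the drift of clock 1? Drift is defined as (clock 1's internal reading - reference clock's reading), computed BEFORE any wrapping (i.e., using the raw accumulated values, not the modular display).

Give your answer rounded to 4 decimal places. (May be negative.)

After op 1 tick(4): ref=4.0000 raw=[5.0000 3.6000 3.6000]
Drift of clock 1 after op 1: 3.6000 - 4.0000 = -0.4000

Answer: -0.4000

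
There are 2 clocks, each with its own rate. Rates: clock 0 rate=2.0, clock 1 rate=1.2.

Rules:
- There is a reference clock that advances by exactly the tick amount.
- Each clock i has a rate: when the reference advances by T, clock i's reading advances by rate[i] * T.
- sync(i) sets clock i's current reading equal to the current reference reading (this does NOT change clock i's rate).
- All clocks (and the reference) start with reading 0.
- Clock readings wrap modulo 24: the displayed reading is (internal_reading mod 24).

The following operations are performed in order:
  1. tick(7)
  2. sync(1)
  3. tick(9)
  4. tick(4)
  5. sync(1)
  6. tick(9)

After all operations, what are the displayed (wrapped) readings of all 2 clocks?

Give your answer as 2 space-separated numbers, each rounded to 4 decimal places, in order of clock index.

After op 1 tick(7): ref=7.0000 raw=[14.0000 8.4000]
After op 2 sync(1): ref=7.0000 raw=[14.0000 7.0000]
After op 3 tick(9): ref=16.0000 raw=[32.0000 17.8000]
After op 4 tick(4): ref=20.0000 raw=[40.0000 22.6000]
After op 5 sync(1): ref=20.0000 raw=[40.0000 20.0000]
After op 6 tick(9): ref=29.0000 raw=[58.0000 30.8000]
Wrap final raw readings (mod 24): 58.0000 mod 24 = 10.0000; 30.8000 mod 24 = 6.8000

Answer: 10.0000 6.8000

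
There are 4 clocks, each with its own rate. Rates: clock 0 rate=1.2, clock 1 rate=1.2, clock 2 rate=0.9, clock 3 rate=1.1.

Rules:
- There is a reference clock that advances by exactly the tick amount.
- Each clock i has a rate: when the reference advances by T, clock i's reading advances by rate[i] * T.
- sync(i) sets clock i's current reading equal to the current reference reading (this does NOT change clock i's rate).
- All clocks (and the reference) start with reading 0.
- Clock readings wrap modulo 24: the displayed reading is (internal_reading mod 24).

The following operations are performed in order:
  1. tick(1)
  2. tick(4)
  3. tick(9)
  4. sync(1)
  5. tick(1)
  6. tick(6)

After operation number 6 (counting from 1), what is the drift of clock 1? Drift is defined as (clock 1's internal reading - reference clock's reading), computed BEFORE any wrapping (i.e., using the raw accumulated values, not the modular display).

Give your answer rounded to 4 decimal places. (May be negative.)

Answer: 1.4000

Derivation:
After op 1 tick(1): ref=1.0000 raw=[1.2000 1.2000 0.9000 1.1000]
After op 2 tick(4): ref=5.0000 raw=[6.0000 6.0000 4.5000 5.5000]
After op 3 tick(9): ref=14.0000 raw=[16.8000 16.8000 12.6000 15.4000]
After op 4 sync(1): ref=14.0000 raw=[16.8000 14.0000 12.6000 15.4000]
After op 5 tick(1): ref=15.0000 raw=[18.0000 15.2000 13.5000 16.5000]
After op 6 tick(6): ref=21.0000 raw=[25.2000 22.4000 18.9000 23.1000]
Drift of clock 1 after op 6: 22.4000 - 21.0000 = 1.4000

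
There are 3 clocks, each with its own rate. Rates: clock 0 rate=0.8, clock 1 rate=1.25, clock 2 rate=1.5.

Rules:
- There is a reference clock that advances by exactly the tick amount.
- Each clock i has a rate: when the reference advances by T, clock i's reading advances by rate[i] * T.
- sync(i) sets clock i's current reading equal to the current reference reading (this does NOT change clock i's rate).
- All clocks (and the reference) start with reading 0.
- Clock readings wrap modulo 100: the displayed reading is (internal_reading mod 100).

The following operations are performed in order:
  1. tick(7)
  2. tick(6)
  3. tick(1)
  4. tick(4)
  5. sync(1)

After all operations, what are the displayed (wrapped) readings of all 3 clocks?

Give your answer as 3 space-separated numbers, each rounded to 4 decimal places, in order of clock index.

Answer: 14.4000 18.0000 27.0000

Derivation:
After op 1 tick(7): ref=7.0000 raw=[5.6000 8.7500 10.5000]
After op 2 tick(6): ref=13.0000 raw=[10.4000 16.2500 19.5000]
After op 3 tick(1): ref=14.0000 raw=[11.2000 17.5000 21.0000]
After op 4 tick(4): ref=18.0000 raw=[14.4000 22.5000 27.0000]
After op 5 sync(1): ref=18.0000 raw=[14.4000 18.0000 27.0000]
Wrap final raw readings (mod 100): 14.4000 mod 100 = 14.4000; 18.0000 mod 100 = 18.0000; 27.0000 mod 100 = 27.0000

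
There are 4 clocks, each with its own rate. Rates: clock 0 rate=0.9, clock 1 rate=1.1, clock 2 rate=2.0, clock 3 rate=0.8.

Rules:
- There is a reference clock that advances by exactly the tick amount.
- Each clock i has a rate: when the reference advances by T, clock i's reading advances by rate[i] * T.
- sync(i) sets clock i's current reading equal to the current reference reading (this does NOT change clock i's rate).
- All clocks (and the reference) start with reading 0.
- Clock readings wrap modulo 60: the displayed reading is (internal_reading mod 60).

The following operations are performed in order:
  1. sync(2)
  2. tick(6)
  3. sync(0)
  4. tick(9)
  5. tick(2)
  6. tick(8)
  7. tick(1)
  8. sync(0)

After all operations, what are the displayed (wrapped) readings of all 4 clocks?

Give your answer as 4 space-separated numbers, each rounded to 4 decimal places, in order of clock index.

Answer: 26.0000 28.6000 52.0000 20.8000

Derivation:
After op 1 sync(2): ref=0.0000 raw=[0.0000 0.0000 0.0000 0.0000]
After op 2 tick(6): ref=6.0000 raw=[5.4000 6.6000 12.0000 4.8000]
After op 3 sync(0): ref=6.0000 raw=[6.0000 6.6000 12.0000 4.8000]
After op 4 tick(9): ref=15.0000 raw=[14.1000 16.5000 30.0000 12.0000]
After op 5 tick(2): ref=17.0000 raw=[15.9000 18.7000 34.0000 13.6000]
After op 6 tick(8): ref=25.0000 raw=[23.1000 27.5000 50.0000 20.0000]
After op 7 tick(1): ref=26.0000 raw=[24.0000 28.6000 52.0000 20.8000]
After op 8 sync(0): ref=26.0000 raw=[26.0000 28.6000 52.0000 20.8000]
Wrap final raw readings (mod 60): 26.0000 mod 60 = 26.0000; 28.6000 mod 60 = 28.6000; 52.0000 mod 60 = 52.0000; 20.8000 mod 60 = 20.8000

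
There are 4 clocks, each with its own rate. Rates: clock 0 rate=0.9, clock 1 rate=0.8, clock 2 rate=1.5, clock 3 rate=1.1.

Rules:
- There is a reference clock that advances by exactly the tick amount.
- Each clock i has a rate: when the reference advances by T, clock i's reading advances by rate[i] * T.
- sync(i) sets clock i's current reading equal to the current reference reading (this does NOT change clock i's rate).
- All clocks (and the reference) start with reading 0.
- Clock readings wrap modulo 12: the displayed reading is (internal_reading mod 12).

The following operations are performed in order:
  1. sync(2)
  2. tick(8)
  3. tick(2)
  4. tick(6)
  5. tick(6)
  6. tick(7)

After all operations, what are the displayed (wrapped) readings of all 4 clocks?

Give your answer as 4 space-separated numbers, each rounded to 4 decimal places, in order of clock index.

After op 1 sync(2): ref=0.0000 raw=[0.0000 0.0000 0.0000 0.0000]
After op 2 tick(8): ref=8.0000 raw=[7.2000 6.4000 12.0000 8.8000]
After op 3 tick(2): ref=10.0000 raw=[9.0000 8.0000 15.0000 11.0000]
After op 4 tick(6): ref=16.0000 raw=[14.4000 12.8000 24.0000 17.6000]
After op 5 tick(6): ref=22.0000 raw=[19.8000 17.6000 33.0000 24.2000]
After op 6 tick(7): ref=29.0000 raw=[26.1000 23.2000 43.5000 31.9000]
Wrap final raw readings (mod 12): 26.1000 mod 12 = 2.1000; 23.2000 mod 12 = 11.2000; 43.5000 mod 12 = 7.5000; 31.9000 mod 12 = 7.9000

Answer: 2.1000 11.2000 7.5000 7.9000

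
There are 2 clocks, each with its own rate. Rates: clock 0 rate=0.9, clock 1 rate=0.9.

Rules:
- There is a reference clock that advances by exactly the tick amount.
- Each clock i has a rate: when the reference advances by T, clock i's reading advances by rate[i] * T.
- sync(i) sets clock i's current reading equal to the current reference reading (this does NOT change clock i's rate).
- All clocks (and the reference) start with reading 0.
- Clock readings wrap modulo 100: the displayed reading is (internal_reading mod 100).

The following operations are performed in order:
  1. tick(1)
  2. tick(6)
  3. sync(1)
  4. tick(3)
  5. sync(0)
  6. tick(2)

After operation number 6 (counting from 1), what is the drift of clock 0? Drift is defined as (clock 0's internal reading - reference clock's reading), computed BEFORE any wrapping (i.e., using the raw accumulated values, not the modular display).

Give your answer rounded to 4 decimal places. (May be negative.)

After op 1 tick(1): ref=1.0000 raw=[0.9000 0.9000]
After op 2 tick(6): ref=7.0000 raw=[6.3000 6.3000]
After op 3 sync(1): ref=7.0000 raw=[6.3000 7.0000]
After op 4 tick(3): ref=10.0000 raw=[9.0000 9.7000]
After op 5 sync(0): ref=10.0000 raw=[10.0000 9.7000]
After op 6 tick(2): ref=12.0000 raw=[11.8000 11.5000]
Drift of clock 0 after op 6: 11.8000 - 12.0000 = -0.2000

Answer: -0.2000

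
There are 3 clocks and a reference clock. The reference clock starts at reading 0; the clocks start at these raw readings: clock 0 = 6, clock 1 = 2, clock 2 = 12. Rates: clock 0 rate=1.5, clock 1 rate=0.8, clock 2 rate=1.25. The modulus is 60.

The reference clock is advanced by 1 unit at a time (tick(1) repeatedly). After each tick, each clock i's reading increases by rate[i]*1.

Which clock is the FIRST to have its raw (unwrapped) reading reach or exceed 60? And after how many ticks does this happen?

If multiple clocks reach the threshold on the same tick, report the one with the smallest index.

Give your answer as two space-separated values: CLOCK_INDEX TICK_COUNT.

clock 0: start=6, rate=1.5, needs 60-6 = 54; ticks = ceil(54/1.5) = ceil(36.0000) = 36; reading at tick 36 = 6 + 1.5*36 = 60.0000
clock 1: start=2, rate=0.8, needs 60-2 = 58; ticks = ceil(58/0.8) = ceil(72.5000) = 73; reading at tick 73 = 2 + 0.8*73 = 60.4000
clock 2: start=12, rate=1.25, needs 60-12 = 48; ticks = ceil(48/1.25) = ceil(38.4000) = 39; reading at tick 39 = 12 + 1.25*39 = 60.7500
Minimum tick count = 36; winners = [0]; smallest index = 0

Answer: 0 36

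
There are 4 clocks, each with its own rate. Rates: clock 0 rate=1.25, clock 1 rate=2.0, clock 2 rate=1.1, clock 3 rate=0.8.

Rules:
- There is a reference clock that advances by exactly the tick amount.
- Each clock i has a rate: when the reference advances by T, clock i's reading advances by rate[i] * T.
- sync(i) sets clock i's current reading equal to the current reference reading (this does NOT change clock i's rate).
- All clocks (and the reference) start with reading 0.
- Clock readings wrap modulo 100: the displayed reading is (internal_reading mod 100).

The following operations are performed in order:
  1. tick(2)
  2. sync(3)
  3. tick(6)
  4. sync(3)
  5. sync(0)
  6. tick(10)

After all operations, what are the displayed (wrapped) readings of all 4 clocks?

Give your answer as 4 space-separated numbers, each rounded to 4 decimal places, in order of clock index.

After op 1 tick(2): ref=2.0000 raw=[2.5000 4.0000 2.2000 1.6000]
After op 2 sync(3): ref=2.0000 raw=[2.5000 4.0000 2.2000 2.0000]
After op 3 tick(6): ref=8.0000 raw=[10.0000 16.0000 8.8000 6.8000]
After op 4 sync(3): ref=8.0000 raw=[10.0000 16.0000 8.8000 8.0000]
After op 5 sync(0): ref=8.0000 raw=[8.0000 16.0000 8.8000 8.0000]
After op 6 tick(10): ref=18.0000 raw=[20.5000 36.0000 19.8000 16.0000]
Wrap final raw readings (mod 100): 20.5000 mod 100 = 20.5000; 36.0000 mod 100 = 36.0000; 19.8000 mod 100 = 19.8000; 16.0000 mod 100 = 16.0000

Answer: 20.5000 36.0000 19.8000 16.0000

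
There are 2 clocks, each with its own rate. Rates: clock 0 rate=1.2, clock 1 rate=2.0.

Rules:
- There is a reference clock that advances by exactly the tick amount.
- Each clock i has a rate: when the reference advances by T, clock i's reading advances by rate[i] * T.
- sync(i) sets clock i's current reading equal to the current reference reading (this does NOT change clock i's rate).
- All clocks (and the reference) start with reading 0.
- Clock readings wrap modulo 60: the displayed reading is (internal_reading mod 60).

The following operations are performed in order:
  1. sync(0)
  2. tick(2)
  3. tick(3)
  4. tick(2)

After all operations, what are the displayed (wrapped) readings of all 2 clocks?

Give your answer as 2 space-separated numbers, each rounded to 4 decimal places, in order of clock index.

After op 1 sync(0): ref=0.0000 raw=[0.0000 0.0000]
After op 2 tick(2): ref=2.0000 raw=[2.4000 4.0000]
After op 3 tick(3): ref=5.0000 raw=[6.0000 10.0000]
After op 4 tick(2): ref=7.0000 raw=[8.4000 14.0000]
Wrap final raw readings (mod 60): 8.4000 mod 60 = 8.4000; 14.0000 mod 60 = 14.0000

Answer: 8.4000 14.0000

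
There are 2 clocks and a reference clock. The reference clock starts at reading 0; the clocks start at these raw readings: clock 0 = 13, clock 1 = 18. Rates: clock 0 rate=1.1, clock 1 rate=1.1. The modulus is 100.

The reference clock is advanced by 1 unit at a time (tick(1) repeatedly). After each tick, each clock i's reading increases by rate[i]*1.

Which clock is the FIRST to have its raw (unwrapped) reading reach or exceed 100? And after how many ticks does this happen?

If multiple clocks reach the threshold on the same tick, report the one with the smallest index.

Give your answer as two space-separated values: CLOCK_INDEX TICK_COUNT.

clock 0: start=13, rate=1.1, needs 100-13 = 87; ticks = ceil(87/1.1) = ceil(79.0909) = 80; reading at tick 80 = 13 + 1.1*80 = 101.0000
clock 1: start=18, rate=1.1, needs 100-18 = 82; ticks = ceil(82/1.1) = ceil(74.5455) = 75; reading at tick 75 = 18 + 1.1*75 = 100.5000
Minimum tick count = 75; winners = [1]; smallest index = 1

Answer: 1 75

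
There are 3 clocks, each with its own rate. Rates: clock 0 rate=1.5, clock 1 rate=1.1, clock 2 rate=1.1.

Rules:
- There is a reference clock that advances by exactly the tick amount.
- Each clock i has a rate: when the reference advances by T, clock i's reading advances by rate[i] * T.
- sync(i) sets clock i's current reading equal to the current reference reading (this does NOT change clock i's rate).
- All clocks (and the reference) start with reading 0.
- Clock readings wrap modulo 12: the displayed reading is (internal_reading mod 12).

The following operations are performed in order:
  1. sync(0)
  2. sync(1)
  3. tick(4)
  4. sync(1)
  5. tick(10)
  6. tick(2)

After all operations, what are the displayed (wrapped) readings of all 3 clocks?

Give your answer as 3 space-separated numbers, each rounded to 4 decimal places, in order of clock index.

After op 1 sync(0): ref=0.0000 raw=[0.0000 0.0000 0.0000]
After op 2 sync(1): ref=0.0000 raw=[0.0000 0.0000 0.0000]
After op 3 tick(4): ref=4.0000 raw=[6.0000 4.4000 4.4000]
After op 4 sync(1): ref=4.0000 raw=[6.0000 4.0000 4.4000]
After op 5 tick(10): ref=14.0000 raw=[21.0000 15.0000 15.4000]
After op 6 tick(2): ref=16.0000 raw=[24.0000 17.2000 17.6000]
Wrap final raw readings (mod 12): 24.0000 mod 12 = 0.0000; 17.2000 mod 12 = 5.2000; 17.6000 mod 12 = 5.6000

Answer: 0.0000 5.2000 5.6000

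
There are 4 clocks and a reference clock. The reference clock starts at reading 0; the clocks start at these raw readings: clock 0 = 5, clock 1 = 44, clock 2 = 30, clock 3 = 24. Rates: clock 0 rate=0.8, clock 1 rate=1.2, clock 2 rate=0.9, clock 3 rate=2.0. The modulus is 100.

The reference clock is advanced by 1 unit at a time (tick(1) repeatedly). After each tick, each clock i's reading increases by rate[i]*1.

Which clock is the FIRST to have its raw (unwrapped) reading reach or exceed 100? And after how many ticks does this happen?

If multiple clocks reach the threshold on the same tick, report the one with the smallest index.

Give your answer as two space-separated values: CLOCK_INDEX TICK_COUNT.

clock 0: start=5, rate=0.8, needs 100-5 = 95; ticks = ceil(95/0.8) = ceil(118.7500) = 119; reading at tick 119 = 5 + 0.8*119 = 100.2000
clock 1: start=44, rate=1.2, needs 100-44 = 56; ticks = ceil(56/1.2) = ceil(46.6667) = 47; reading at tick 47 = 44 + 1.2*47 = 100.4000
clock 2: start=30, rate=0.9, needs 100-30 = 70; ticks = ceil(70/0.9) = ceil(77.7778) = 78; reading at tick 78 = 30 + 0.9*78 = 100.2000
clock 3: start=24, rate=2.0, needs 100-24 = 76; ticks = ceil(76/2.0) = ceil(38.0000) = 38; reading at tick 38 = 24 + 2.0*38 = 100.0000
Minimum tick count = 38; winners = [3]; smallest index = 3

Answer: 3 38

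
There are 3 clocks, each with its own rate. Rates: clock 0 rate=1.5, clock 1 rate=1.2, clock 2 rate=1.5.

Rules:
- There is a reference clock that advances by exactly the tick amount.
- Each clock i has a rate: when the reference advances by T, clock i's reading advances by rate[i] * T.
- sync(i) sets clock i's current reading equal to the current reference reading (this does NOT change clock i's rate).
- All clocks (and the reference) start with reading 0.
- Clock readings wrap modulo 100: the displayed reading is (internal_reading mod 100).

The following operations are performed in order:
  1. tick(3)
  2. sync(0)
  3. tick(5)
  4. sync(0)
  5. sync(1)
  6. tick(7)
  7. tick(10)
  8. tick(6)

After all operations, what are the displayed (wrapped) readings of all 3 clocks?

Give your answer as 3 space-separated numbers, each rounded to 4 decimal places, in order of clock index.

Answer: 42.5000 35.6000 46.5000

Derivation:
After op 1 tick(3): ref=3.0000 raw=[4.5000 3.6000 4.5000]
After op 2 sync(0): ref=3.0000 raw=[3.0000 3.6000 4.5000]
After op 3 tick(5): ref=8.0000 raw=[10.5000 9.6000 12.0000]
After op 4 sync(0): ref=8.0000 raw=[8.0000 9.6000 12.0000]
After op 5 sync(1): ref=8.0000 raw=[8.0000 8.0000 12.0000]
After op 6 tick(7): ref=15.0000 raw=[18.5000 16.4000 22.5000]
After op 7 tick(10): ref=25.0000 raw=[33.5000 28.4000 37.5000]
After op 8 tick(6): ref=31.0000 raw=[42.5000 35.6000 46.5000]
Wrap final raw readings (mod 100): 42.5000 mod 100 = 42.5000; 35.6000 mod 100 = 35.6000; 46.5000 mod 100 = 46.5000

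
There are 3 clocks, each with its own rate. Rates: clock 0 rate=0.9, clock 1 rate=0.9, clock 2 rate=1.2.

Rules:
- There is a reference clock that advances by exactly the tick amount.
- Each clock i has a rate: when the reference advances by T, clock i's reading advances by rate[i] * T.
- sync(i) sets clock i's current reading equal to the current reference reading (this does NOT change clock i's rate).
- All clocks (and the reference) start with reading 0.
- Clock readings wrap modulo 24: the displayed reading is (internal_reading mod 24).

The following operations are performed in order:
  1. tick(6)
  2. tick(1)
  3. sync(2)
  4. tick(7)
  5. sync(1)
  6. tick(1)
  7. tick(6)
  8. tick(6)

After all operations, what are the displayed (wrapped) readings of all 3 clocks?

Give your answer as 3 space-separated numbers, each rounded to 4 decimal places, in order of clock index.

Answer: 0.3000 1.7000 7.0000

Derivation:
After op 1 tick(6): ref=6.0000 raw=[5.4000 5.4000 7.2000]
After op 2 tick(1): ref=7.0000 raw=[6.3000 6.3000 8.4000]
After op 3 sync(2): ref=7.0000 raw=[6.3000 6.3000 7.0000]
After op 4 tick(7): ref=14.0000 raw=[12.6000 12.6000 15.4000]
After op 5 sync(1): ref=14.0000 raw=[12.6000 14.0000 15.4000]
After op 6 tick(1): ref=15.0000 raw=[13.5000 14.9000 16.6000]
After op 7 tick(6): ref=21.0000 raw=[18.9000 20.3000 23.8000]
After op 8 tick(6): ref=27.0000 raw=[24.3000 25.7000 31.0000]
Wrap final raw readings (mod 24): 24.3000 mod 24 = 0.3000; 25.7000 mod 24 = 1.7000; 31.0000 mod 24 = 7.0000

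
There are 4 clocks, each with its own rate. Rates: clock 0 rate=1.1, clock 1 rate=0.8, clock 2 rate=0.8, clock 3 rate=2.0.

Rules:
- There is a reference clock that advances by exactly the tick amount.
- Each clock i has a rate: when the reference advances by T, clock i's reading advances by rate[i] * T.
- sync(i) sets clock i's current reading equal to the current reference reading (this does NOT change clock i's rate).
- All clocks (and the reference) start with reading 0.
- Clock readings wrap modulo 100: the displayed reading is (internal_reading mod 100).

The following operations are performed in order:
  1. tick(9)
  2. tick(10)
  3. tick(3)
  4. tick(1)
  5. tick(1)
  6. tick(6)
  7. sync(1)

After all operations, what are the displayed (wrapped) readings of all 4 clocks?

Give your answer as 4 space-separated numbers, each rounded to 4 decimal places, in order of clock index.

After op 1 tick(9): ref=9.0000 raw=[9.9000 7.2000 7.2000 18.0000]
After op 2 tick(10): ref=19.0000 raw=[20.9000 15.2000 15.2000 38.0000]
After op 3 tick(3): ref=22.0000 raw=[24.2000 17.6000 17.6000 44.0000]
After op 4 tick(1): ref=23.0000 raw=[25.3000 18.4000 18.4000 46.0000]
After op 5 tick(1): ref=24.0000 raw=[26.4000 19.2000 19.2000 48.0000]
After op 6 tick(6): ref=30.0000 raw=[33.0000 24.0000 24.0000 60.0000]
After op 7 sync(1): ref=30.0000 raw=[33.0000 30.0000 24.0000 60.0000]
Wrap final raw readings (mod 100): 33.0000 mod 100 = 33.0000; 30.0000 mod 100 = 30.0000; 24.0000 mod 100 = 24.0000; 60.0000 mod 100 = 60.0000

Answer: 33.0000 30.0000 24.0000 60.0000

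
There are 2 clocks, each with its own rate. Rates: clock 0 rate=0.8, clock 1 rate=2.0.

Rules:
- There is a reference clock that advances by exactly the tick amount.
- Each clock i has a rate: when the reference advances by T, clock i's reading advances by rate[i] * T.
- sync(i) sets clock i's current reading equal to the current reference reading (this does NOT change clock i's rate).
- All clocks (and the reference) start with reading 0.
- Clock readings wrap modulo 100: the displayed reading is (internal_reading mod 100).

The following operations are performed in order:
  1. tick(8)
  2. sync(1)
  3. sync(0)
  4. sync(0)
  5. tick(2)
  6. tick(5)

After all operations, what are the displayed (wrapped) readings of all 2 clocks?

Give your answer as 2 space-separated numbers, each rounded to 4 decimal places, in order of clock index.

Answer: 13.6000 22.0000

Derivation:
After op 1 tick(8): ref=8.0000 raw=[6.4000 16.0000]
After op 2 sync(1): ref=8.0000 raw=[6.4000 8.0000]
After op 3 sync(0): ref=8.0000 raw=[8.0000 8.0000]
After op 4 sync(0): ref=8.0000 raw=[8.0000 8.0000]
After op 5 tick(2): ref=10.0000 raw=[9.6000 12.0000]
After op 6 tick(5): ref=15.0000 raw=[13.6000 22.0000]
Wrap final raw readings (mod 100): 13.6000 mod 100 = 13.6000; 22.0000 mod 100 = 22.0000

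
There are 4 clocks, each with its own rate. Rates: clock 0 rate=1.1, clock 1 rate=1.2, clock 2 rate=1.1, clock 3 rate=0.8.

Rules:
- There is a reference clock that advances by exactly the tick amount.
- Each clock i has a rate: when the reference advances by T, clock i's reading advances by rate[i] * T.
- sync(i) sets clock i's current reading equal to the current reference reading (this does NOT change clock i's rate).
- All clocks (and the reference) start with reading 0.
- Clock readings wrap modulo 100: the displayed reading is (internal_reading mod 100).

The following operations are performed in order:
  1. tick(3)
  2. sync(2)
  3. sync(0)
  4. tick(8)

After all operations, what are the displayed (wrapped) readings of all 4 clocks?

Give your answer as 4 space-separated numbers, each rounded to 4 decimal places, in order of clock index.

Answer: 11.8000 13.2000 11.8000 8.8000

Derivation:
After op 1 tick(3): ref=3.0000 raw=[3.3000 3.6000 3.3000 2.4000]
After op 2 sync(2): ref=3.0000 raw=[3.3000 3.6000 3.0000 2.4000]
After op 3 sync(0): ref=3.0000 raw=[3.0000 3.6000 3.0000 2.4000]
After op 4 tick(8): ref=11.0000 raw=[11.8000 13.2000 11.8000 8.8000]
Wrap final raw readings (mod 100): 11.8000 mod 100 = 11.8000; 13.2000 mod 100 = 13.2000; 11.8000 mod 100 = 11.8000; 8.8000 mod 100 = 8.8000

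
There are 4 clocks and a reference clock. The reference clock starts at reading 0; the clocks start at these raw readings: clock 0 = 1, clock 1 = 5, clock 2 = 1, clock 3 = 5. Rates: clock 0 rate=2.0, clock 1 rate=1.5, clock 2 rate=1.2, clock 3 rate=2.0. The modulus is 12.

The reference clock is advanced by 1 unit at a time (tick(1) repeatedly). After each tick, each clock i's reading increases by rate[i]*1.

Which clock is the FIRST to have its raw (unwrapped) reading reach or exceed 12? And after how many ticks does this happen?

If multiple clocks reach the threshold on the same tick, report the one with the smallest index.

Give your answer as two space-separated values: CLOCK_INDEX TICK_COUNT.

Answer: 3 4

Derivation:
clock 0: start=1, rate=2.0, needs 12-1 = 11; ticks = ceil(11/2.0) = ceil(5.5000) = 6; reading at tick 6 = 1 + 2.0*6 = 13.0000
clock 1: start=5, rate=1.5, needs 12-5 = 7; ticks = ceil(7/1.5) = ceil(4.6667) = 5; reading at tick 5 = 5 + 1.5*5 = 12.5000
clock 2: start=1, rate=1.2, needs 12-1 = 11; ticks = ceil(11/1.2) = ceil(9.1667) = 10; reading at tick 10 = 1 + 1.2*10 = 13.0000
clock 3: start=5, rate=2.0, needs 12-5 = 7; ticks = ceil(7/2.0) = ceil(3.5000) = 4; reading at tick 4 = 5 + 2.0*4 = 13.0000
Minimum tick count = 4; winners = [3]; smallest index = 3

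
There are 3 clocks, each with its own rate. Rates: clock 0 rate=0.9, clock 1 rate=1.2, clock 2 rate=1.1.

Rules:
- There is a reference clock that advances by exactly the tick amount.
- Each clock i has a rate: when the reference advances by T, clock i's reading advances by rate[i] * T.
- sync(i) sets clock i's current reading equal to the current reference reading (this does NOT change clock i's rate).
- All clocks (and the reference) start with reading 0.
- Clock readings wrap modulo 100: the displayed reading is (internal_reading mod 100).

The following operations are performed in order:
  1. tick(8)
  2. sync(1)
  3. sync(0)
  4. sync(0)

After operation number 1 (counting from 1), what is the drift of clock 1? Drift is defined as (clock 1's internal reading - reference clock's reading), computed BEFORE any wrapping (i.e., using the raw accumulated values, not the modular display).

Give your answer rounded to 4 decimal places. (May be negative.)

Answer: 1.6000

Derivation:
After op 1 tick(8): ref=8.0000 raw=[7.2000 9.6000 8.8000]
Drift of clock 1 after op 1: 9.6000 - 8.0000 = 1.6000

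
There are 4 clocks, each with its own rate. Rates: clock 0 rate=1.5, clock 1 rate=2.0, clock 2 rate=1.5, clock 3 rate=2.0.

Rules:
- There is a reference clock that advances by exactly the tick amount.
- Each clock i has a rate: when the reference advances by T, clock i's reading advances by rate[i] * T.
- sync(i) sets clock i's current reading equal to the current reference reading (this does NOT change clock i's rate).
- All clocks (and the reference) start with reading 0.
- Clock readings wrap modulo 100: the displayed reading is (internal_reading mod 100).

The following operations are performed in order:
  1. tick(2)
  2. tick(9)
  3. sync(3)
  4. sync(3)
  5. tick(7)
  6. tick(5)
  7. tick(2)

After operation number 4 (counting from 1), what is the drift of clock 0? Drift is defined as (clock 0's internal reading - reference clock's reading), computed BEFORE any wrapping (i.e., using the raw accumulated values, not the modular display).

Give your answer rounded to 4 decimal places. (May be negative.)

After op 1 tick(2): ref=2.0000 raw=[3.0000 4.0000 3.0000 4.0000]
After op 2 tick(9): ref=11.0000 raw=[16.5000 22.0000 16.5000 22.0000]
After op 3 sync(3): ref=11.0000 raw=[16.5000 22.0000 16.5000 11.0000]
After op 4 sync(3): ref=11.0000 raw=[16.5000 22.0000 16.5000 11.0000]
Drift of clock 0 after op 4: 16.5000 - 11.0000 = 5.5000

Answer: 5.5000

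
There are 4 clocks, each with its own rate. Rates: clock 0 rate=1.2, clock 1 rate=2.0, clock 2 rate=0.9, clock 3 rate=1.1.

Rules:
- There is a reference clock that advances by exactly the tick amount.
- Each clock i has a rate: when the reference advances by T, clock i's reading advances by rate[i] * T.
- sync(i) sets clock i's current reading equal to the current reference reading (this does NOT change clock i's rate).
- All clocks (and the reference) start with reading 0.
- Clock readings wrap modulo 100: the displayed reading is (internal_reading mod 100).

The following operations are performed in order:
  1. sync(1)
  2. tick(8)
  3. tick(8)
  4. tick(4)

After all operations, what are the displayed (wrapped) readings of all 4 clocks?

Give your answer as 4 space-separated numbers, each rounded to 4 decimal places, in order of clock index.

After op 1 sync(1): ref=0.0000 raw=[0.0000 0.0000 0.0000 0.0000]
After op 2 tick(8): ref=8.0000 raw=[9.6000 16.0000 7.2000 8.8000]
After op 3 tick(8): ref=16.0000 raw=[19.2000 32.0000 14.4000 17.6000]
After op 4 tick(4): ref=20.0000 raw=[24.0000 40.0000 18.0000 22.0000]
Wrap final raw readings (mod 100): 24.0000 mod 100 = 24.0000; 40.0000 mod 100 = 40.0000; 18.0000 mod 100 = 18.0000; 22.0000 mod 100 = 22.0000

Answer: 24.0000 40.0000 18.0000 22.0000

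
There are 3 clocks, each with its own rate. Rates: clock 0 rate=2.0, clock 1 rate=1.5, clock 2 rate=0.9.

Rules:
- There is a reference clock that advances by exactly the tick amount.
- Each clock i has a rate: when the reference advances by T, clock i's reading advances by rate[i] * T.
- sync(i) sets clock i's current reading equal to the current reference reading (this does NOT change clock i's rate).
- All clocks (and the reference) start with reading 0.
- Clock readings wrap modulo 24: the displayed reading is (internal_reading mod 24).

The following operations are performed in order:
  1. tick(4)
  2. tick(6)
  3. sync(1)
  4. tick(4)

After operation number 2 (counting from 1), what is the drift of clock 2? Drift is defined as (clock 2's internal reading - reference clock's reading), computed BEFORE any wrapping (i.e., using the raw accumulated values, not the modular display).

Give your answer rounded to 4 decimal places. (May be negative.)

Answer: -1.0000

Derivation:
After op 1 tick(4): ref=4.0000 raw=[8.0000 6.0000 3.6000]
After op 2 tick(6): ref=10.0000 raw=[20.0000 15.0000 9.0000]
Drift of clock 2 after op 2: 9.0000 - 10.0000 = -1.0000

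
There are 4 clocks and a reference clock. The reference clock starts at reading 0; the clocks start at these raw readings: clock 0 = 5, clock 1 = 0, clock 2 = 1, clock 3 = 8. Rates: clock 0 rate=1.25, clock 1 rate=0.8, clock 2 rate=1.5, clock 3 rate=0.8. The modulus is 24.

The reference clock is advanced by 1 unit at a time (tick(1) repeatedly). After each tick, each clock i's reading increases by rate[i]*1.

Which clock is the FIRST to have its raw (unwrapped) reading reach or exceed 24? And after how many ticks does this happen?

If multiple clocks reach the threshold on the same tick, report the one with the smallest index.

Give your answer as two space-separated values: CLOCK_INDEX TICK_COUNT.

clock 0: start=5, rate=1.25, needs 24-5 = 19; ticks = ceil(19/1.25) = ceil(15.2000) = 16; reading at tick 16 = 5 + 1.25*16 = 25.0000
clock 1: start=0, rate=0.8, needs 24-0 = 24; ticks = ceil(24/0.8) = ceil(30.0000) = 30; reading at tick 30 = 0 + 0.8*30 = 24.0000
clock 2: start=1, rate=1.5, needs 24-1 = 23; ticks = ceil(23/1.5) = ceil(15.3333) = 16; reading at tick 16 = 1 + 1.5*16 = 25.0000
clock 3: start=8, rate=0.8, needs 24-8 = 16; ticks = ceil(16/0.8) = ceil(20.0000) = 20; reading at tick 20 = 8 + 0.8*20 = 24.0000
Minimum tick count = 16; winners = [0, 2]; smallest index = 0

Answer: 0 16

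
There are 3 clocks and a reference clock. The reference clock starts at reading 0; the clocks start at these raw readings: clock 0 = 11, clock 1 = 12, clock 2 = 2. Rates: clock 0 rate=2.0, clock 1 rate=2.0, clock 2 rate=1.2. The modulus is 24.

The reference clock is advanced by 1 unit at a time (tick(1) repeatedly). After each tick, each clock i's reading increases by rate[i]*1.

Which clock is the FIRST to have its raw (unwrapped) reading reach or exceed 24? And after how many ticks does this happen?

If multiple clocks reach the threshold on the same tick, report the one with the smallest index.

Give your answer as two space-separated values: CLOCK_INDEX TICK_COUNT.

clock 0: start=11, rate=2.0, needs 24-11 = 13; ticks = ceil(13/2.0) = ceil(6.5000) = 7; reading at tick 7 = 11 + 2.0*7 = 25.0000
clock 1: start=12, rate=2.0, needs 24-12 = 12; ticks = ceil(12/2.0) = ceil(6.0000) = 6; reading at tick 6 = 12 + 2.0*6 = 24.0000
clock 2: start=2, rate=1.2, needs 24-2 = 22; ticks = ceil(22/1.2) = ceil(18.3333) = 19; reading at tick 19 = 2 + 1.2*19 = 24.8000
Minimum tick count = 6; winners = [1]; smallest index = 1

Answer: 1 6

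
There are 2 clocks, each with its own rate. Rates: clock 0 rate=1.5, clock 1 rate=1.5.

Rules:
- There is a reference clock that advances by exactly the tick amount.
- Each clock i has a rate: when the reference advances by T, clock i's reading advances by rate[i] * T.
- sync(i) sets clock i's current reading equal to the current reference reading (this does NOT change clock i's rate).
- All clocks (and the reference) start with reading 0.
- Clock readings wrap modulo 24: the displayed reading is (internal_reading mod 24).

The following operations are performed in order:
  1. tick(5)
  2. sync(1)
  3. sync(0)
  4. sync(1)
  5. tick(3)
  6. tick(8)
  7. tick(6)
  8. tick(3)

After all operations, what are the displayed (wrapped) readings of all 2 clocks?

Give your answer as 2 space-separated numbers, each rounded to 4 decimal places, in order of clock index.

After op 1 tick(5): ref=5.0000 raw=[7.5000 7.5000]
After op 2 sync(1): ref=5.0000 raw=[7.5000 5.0000]
After op 3 sync(0): ref=5.0000 raw=[5.0000 5.0000]
After op 4 sync(1): ref=5.0000 raw=[5.0000 5.0000]
After op 5 tick(3): ref=8.0000 raw=[9.5000 9.5000]
After op 6 tick(8): ref=16.0000 raw=[21.5000 21.5000]
After op 7 tick(6): ref=22.0000 raw=[30.5000 30.5000]
After op 8 tick(3): ref=25.0000 raw=[35.0000 35.0000]
Wrap final raw readings (mod 24): 35.0000 mod 24 = 11.0000; 35.0000 mod 24 = 11.0000

Answer: 11.0000 11.0000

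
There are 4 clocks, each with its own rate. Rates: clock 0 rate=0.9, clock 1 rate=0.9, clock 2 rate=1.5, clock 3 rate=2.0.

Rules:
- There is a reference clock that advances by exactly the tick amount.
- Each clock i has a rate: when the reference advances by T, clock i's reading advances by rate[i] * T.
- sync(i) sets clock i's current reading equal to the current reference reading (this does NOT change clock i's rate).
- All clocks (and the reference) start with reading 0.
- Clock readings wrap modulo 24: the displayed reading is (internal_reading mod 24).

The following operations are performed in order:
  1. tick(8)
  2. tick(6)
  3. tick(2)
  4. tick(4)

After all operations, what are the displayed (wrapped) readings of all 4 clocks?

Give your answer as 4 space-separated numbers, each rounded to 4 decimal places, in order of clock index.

Answer: 18.0000 18.0000 6.0000 16.0000

Derivation:
After op 1 tick(8): ref=8.0000 raw=[7.2000 7.2000 12.0000 16.0000]
After op 2 tick(6): ref=14.0000 raw=[12.6000 12.6000 21.0000 28.0000]
After op 3 tick(2): ref=16.0000 raw=[14.4000 14.4000 24.0000 32.0000]
After op 4 tick(4): ref=20.0000 raw=[18.0000 18.0000 30.0000 40.0000]
Wrap final raw readings (mod 24): 18.0000 mod 24 = 18.0000; 18.0000 mod 24 = 18.0000; 30.0000 mod 24 = 6.0000; 40.0000 mod 24 = 16.0000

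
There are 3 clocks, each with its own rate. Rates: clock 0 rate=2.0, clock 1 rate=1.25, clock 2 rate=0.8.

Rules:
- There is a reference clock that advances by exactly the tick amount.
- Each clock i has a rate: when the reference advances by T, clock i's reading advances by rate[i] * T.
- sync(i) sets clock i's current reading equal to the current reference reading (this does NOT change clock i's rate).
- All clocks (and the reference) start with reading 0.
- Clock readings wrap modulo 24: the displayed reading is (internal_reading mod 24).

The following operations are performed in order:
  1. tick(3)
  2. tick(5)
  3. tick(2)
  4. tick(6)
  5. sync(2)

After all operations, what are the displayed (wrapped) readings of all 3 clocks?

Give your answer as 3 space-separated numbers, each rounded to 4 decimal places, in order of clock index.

After op 1 tick(3): ref=3.0000 raw=[6.0000 3.7500 2.4000]
After op 2 tick(5): ref=8.0000 raw=[16.0000 10.0000 6.4000]
After op 3 tick(2): ref=10.0000 raw=[20.0000 12.5000 8.0000]
After op 4 tick(6): ref=16.0000 raw=[32.0000 20.0000 12.8000]
After op 5 sync(2): ref=16.0000 raw=[32.0000 20.0000 16.0000]
Wrap final raw readings (mod 24): 32.0000 mod 24 = 8.0000; 20.0000 mod 24 = 20.0000; 16.0000 mod 24 = 16.0000

Answer: 8.0000 20.0000 16.0000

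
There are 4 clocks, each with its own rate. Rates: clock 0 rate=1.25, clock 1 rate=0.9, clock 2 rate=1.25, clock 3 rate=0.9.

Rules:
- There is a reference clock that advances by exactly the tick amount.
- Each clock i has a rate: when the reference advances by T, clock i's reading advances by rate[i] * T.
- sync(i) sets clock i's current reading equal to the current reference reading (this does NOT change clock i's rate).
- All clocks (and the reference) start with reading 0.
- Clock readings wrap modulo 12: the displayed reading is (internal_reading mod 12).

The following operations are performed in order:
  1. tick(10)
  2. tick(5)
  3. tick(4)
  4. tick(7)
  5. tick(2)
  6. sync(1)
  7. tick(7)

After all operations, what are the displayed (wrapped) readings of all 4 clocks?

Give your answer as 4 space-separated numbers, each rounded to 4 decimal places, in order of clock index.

Answer: 7.7500 10.3000 7.7500 7.5000

Derivation:
After op 1 tick(10): ref=10.0000 raw=[12.5000 9.0000 12.5000 9.0000]
After op 2 tick(5): ref=15.0000 raw=[18.7500 13.5000 18.7500 13.5000]
After op 3 tick(4): ref=19.0000 raw=[23.7500 17.1000 23.7500 17.1000]
After op 4 tick(7): ref=26.0000 raw=[32.5000 23.4000 32.5000 23.4000]
After op 5 tick(2): ref=28.0000 raw=[35.0000 25.2000 35.0000 25.2000]
After op 6 sync(1): ref=28.0000 raw=[35.0000 28.0000 35.0000 25.2000]
After op 7 tick(7): ref=35.0000 raw=[43.7500 34.3000 43.7500 31.5000]
Wrap final raw readings (mod 12): 43.7500 mod 12 = 7.7500; 34.3000 mod 12 = 10.3000; 43.7500 mod 12 = 7.7500; 31.5000 mod 12 = 7.5000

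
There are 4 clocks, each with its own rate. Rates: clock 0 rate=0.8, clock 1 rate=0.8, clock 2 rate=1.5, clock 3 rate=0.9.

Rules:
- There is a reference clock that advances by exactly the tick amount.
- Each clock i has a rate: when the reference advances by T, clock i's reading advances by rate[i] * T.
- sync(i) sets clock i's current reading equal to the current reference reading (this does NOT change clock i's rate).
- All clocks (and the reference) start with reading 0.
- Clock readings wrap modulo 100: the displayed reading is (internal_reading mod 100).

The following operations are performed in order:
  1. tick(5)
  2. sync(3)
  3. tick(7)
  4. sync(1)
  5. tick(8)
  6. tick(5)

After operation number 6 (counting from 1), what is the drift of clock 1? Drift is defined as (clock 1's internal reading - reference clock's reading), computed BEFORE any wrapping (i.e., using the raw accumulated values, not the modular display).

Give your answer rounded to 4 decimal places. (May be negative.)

After op 1 tick(5): ref=5.0000 raw=[4.0000 4.0000 7.5000 4.5000]
After op 2 sync(3): ref=5.0000 raw=[4.0000 4.0000 7.5000 5.0000]
After op 3 tick(7): ref=12.0000 raw=[9.6000 9.6000 18.0000 11.3000]
After op 4 sync(1): ref=12.0000 raw=[9.6000 12.0000 18.0000 11.3000]
After op 5 tick(8): ref=20.0000 raw=[16.0000 18.4000 30.0000 18.5000]
After op 6 tick(5): ref=25.0000 raw=[20.0000 22.4000 37.5000 23.0000]
Drift of clock 1 after op 6: 22.4000 - 25.0000 = -2.6000

Answer: -2.6000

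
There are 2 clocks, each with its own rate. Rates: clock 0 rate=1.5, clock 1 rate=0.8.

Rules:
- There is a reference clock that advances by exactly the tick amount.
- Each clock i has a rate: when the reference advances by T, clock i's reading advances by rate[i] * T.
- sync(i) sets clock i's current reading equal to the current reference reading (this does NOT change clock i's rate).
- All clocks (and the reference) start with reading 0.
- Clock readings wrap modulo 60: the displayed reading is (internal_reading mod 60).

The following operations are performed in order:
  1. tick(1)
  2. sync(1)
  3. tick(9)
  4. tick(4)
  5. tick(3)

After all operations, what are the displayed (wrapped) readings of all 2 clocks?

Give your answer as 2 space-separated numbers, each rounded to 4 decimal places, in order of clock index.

Answer: 25.5000 13.8000

Derivation:
After op 1 tick(1): ref=1.0000 raw=[1.5000 0.8000]
After op 2 sync(1): ref=1.0000 raw=[1.5000 1.0000]
After op 3 tick(9): ref=10.0000 raw=[15.0000 8.2000]
After op 4 tick(4): ref=14.0000 raw=[21.0000 11.4000]
After op 5 tick(3): ref=17.0000 raw=[25.5000 13.8000]
Wrap final raw readings (mod 60): 25.5000 mod 60 = 25.5000; 13.8000 mod 60 = 13.8000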